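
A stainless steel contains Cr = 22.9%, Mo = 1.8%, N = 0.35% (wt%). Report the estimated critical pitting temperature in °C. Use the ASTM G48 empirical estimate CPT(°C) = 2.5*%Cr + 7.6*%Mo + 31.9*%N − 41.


Apply the ASTM G48 empirical CPT estimate: CPT(°C) = 2.5*%Cr + 7.6*%Mo + 31.9*%N − 41
2.5*22.9 = 57.25; 7.6*1.8 = 13.68; 31.9*0.35 = 11.165
CPT = 57.25 + 13.68 + 11.165 − 41 = 41.095 °C
Rounded to 0.1 °C: CPT ≈ 41.1 °C

41.1 °C


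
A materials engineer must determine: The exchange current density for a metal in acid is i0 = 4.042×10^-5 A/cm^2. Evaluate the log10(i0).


i0 = 4.042×10^-5 A/cm^2
log10(i0) = -4.393

-4.393


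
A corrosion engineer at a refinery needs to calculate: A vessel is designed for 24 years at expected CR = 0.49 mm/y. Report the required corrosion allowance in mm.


Corrosion allowance = CR × design life
CA = 0.49 * 24 = 11.76 mm

11.76 mm


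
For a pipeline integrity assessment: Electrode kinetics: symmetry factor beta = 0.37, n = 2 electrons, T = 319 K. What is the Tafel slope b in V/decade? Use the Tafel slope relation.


Apply the Tafel slope relation: b = 2.303*R*T/(beta*n*F)
Numerator: 2.303 * 8.314 * 319 = 6107.94
Denominator: 0.37 * 2 * 96485 = 71398.9
b = 6107.94 / 71398.9 = 0.086 V/decade

0.086 V/decade


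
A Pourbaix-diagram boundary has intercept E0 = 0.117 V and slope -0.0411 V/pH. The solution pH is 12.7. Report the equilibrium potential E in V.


Apply the Pourbaix line equation: E = E0 + slope*pH
E = 0.117 + (-0.0411)*12.7 = 0.117 + (-0.52197) = -0.40497 V
Rounded to 3 decimal places: E = -0.405 V

-0.405 V


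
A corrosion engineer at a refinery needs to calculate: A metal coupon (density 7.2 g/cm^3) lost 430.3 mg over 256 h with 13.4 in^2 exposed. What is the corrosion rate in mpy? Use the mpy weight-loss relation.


Apply the mpy weight-loss relation: CR = 534 * W / (D * A * T)
Numerator: 534 * 430.3 = 229780.2
Denominator: 7.2 * 13.4 * 256 = 24698.88
CR = 229780.2 / 24698.88 = 9.303 mpy

9.303 mpy


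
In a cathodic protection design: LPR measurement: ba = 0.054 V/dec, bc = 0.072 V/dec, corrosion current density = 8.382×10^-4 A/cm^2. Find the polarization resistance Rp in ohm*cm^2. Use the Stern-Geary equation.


Apply the Stern-Geary equation: Rp = ba*bc / (2.303*icorr*(ba+bc))
ba*bc = 0.054*0.072 = 0.003888
ba+bc = 0.126; 2.303*icorr*(ba+bc) = 2.303*8.382×10^-4*0.126 = 2.432272×10^-4
Rp = 0.003888 / 2.432272×10^-4 = 16.0 ohm*cm^2

16.0 ohm*cm^2


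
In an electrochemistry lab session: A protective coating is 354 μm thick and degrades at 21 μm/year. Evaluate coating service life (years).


Service life = thickness / degradation rate
Life = 354 / 21 = 16.9 years

16.9 years


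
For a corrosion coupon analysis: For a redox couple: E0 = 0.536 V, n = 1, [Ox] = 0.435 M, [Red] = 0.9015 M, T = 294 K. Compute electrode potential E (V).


Apply the Nernst equation: E = E0 + (RT/nF)*ln([Ox]/[Red])
Step 1: RT/nF = 8.314*294/(1*96485) = 0.02533364 V
Step 2: [Ox]/[Red] = 0.435/0.9015 = 0.482529
Step 3: ln(0.482529) = -0.728714
Step 4: correction = 0.02533364 * -0.728714 = -0.018 V
E = 0.536 + -0.018 = 0.518 V

0.518 V


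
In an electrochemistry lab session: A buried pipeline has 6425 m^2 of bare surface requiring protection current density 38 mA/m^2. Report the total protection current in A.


I = area * current density, then convert mA → A (÷1000)
I = 6425 * 38 / 1000 = 244.15 A

244.15 A


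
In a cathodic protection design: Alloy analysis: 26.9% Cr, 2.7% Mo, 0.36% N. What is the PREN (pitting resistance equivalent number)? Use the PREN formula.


Apply the PREN formula: PREN = Cr + 3.3*Mo + 16*N
PREN = 26.9 + 3.3*2.7 + 16*0.36
PREN = 26.9 + 8.91 + 5.76 = 41.57

41.57


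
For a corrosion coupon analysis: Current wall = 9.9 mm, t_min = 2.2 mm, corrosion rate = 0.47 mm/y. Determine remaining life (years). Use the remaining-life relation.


Apply the remaining-life relation: RL = (t_current − t_min) / CR
RL = (9.9 − 2.2) / 0.47 = 7.7 / 0.47 = 16.4 years

16.4 years


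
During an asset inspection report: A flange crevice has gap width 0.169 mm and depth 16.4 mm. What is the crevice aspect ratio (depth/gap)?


Aspect ratio = depth / gap
Ratio = 16.4 / 0.169 = 97.0

97.0


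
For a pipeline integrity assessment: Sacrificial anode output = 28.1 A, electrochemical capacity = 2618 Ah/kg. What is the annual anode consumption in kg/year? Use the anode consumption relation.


Annual consumption = current * hours per year / capacity
Rate = 28.1 * 8760 / 2618 = 94.0 kg/year

94.0 kg/year


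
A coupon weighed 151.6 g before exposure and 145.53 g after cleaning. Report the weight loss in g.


Weight loss = initial − final
WL = 151.6 − 145.53 = 6.07 g

6.07 g


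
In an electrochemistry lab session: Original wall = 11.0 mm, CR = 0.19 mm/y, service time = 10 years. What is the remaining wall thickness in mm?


Remaining wall = original − CR × time
t = 11.0 − 0.19*10 = 11.0 − 1.9 = 9.1 mm

9.1 mm


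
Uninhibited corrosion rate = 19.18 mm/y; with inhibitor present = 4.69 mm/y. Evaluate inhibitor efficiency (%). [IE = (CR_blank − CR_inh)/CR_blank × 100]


Apply the inhibitor-efficiency definition: IE = (CR_blank − CR_inh)/CR_blank × 100
IE = (19.18 − 4.69) / 19.18 × 100
IE = 14.49 / 19.18 × 100 = 75.5 %

75.5 %


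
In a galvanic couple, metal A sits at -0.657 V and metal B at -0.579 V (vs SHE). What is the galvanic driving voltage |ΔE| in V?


Driving voltage is the absolute potential difference.
|ΔE| = |-0.657 − (-0.579)| = 0.078 V

0.078 V


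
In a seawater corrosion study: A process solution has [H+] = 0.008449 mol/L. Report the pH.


pH = −log10[H+]
pH = −log10(0.008449) = 2.07

2.07


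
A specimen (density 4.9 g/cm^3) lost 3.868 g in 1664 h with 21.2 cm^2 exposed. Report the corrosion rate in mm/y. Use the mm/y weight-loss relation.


Apply the mm/y weight-loss relation: CR = 87600 * W / (D * A * T)
Numerator: 87600 * 3.868 = 338836.8
Denominator: 4.9 * 21.2 * 1664 = 172856.32
CR = 338836.8 / 172856.32 = 1.9602 mm/y

1.9602 mm/y


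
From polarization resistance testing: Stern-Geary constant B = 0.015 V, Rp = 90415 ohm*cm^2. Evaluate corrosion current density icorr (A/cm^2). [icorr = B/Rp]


Apply the Stern-Geary relation: icorr = B / Rp
icorr = 0.015 / 90415 = 1.659×10^-7 A/cm^2

1.659×10^-7 A/cm^2


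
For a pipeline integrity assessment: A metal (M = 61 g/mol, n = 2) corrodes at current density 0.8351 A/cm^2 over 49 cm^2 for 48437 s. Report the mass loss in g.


Apply Faraday's law: m = i*A*t*M / (n*F)
Total charge passed Q = i*A*t = 0.8351*49*48437 = 1982037.1963 C
m = Q*M/(n*F) = 1982037.1963*61/(2*96485) = 626.544 g

626.544 g


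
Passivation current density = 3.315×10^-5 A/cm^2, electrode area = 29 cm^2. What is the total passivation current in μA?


I = i_pass * A, then convert A → μA (×10^6)
I = 3.315×10^-5 * 29 * 10^6 = 961.35 μA

961.35 μA


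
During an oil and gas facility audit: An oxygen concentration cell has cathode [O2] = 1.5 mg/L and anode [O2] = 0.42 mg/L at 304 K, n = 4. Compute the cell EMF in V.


Apply the Nernst concentration-cell relation: E = (RT/nF)*ln(C_cathode/C_anode)
RT/nF = 8.314*304/(4*96485) = 0.00654883 V
ln(1.5/0.42) = 1.27297
E = 0.00654883 * 1.27297 = 0.00834 V

0.00834 V


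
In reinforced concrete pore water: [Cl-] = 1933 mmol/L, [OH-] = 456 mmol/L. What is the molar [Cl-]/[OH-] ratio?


Threshold parameter = [Cl-] / [OH-] (molar basis; both in mmol/L, so units cancel)
Ratio = 1933 / 456 = 4.24

4.24


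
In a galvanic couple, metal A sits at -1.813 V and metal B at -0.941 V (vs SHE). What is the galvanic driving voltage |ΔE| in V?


Driving voltage is the absolute potential difference.
|ΔE| = |-1.813 − (-0.941)| = 0.872 V

0.872 V


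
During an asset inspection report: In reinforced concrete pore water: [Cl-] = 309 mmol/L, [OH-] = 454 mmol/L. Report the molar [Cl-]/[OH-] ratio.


Threshold parameter = [Cl-] / [OH-] (molar basis; both in mmol/L, so units cancel)
Ratio = 309 / 454 = 0.68

0.68


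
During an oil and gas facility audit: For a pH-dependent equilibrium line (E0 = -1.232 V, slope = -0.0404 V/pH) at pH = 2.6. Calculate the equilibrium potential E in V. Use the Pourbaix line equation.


Apply the Pourbaix line equation: E = E0 + slope*pH
E = -1.232 + (-0.0404)*2.6 = -1.232 + (-0.10504) = -1.33704 V
Rounded to 3 decimal places: E = -1.337 V

-1.337 V


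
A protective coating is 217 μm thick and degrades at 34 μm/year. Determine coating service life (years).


Service life = thickness / degradation rate
Life = 217 / 34 = 6.4 years

6.4 years


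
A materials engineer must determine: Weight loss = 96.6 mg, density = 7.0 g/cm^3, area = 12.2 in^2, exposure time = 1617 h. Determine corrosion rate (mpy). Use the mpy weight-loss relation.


Apply the mpy weight-loss relation: CR = 534 * W / (D * A * T)
Numerator: 534 * 96.6 = 51584.4
Denominator: 7.0 * 12.2 * 1617 = 138091.8
CR = 51584.4 / 138091.8 = 0.374 mpy

0.374 mpy


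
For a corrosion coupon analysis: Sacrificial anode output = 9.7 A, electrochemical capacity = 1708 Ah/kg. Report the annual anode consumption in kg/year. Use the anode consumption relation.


Annual consumption = current * hours per year / capacity
Rate = 9.7 * 8760 / 1708 = 49.7 kg/year

49.7 kg/year


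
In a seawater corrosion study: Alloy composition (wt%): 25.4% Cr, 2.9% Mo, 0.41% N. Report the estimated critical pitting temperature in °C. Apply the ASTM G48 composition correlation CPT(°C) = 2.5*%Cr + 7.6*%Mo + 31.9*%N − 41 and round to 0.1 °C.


Apply the ASTM G48 empirical CPT estimate: CPT(°C) = 2.5*%Cr + 7.6*%Mo + 31.9*%N − 41
2.5*25.4 = 63.5; 7.6*2.9 = 22.04; 31.9*0.41 = 13.079
CPT = 63.5 + 22.04 + 13.079 − 41 = 57.619 °C
Rounded to 0.1 °C: CPT ≈ 57.6 °C

57.6 °C


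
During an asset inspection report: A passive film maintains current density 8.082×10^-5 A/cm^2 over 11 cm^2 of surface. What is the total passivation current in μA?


I = i_pass * A, then convert A → μA (×10^6)
I = 8.082×10^-5 * 11 * 10^6 = 889.02 μA

889.02 μA


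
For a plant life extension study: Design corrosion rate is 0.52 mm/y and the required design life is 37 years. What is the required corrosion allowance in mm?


Corrosion allowance = CR × design life
CA = 0.52 * 37 = 19.24 mm

19.24 mm


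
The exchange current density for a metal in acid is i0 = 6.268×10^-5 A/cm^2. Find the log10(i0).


i0 = 6.268×10^-5 A/cm^2
log10(i0) = -4.203

-4.203


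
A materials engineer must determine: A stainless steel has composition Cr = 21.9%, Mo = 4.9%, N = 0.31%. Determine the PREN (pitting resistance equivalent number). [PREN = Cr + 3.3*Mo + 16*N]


Apply the PREN formula: PREN = Cr + 3.3*Mo + 16*N
PREN = 21.9 + 3.3*4.9 + 16*0.31
PREN = 21.9 + 16.17 + 4.96 = 43.03

43.03


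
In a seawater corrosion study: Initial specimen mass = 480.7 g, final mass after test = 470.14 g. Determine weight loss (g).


Weight loss = initial − final
WL = 480.7 − 470.14 = 10.56 g

10.56 g


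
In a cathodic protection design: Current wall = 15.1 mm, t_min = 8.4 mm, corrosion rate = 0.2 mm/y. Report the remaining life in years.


Apply the remaining-life relation: RL = (t_current − t_min) / CR
RL = (15.1 − 8.4) / 0.2 = 6.7 / 0.2 = 33.5 years

33.5 years


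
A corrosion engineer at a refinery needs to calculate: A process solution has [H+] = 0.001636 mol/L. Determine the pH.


pH = −log10[H+]
pH = −log10(0.001636) = 2.79

2.79


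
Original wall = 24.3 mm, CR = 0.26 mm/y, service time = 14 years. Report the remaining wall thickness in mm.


Remaining wall = original − CR × time
t = 24.3 − 0.26*14 = 24.3 − 3.64 = 20.66 mm

20.66 mm


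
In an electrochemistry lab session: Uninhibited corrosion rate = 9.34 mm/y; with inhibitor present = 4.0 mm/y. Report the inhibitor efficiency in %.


Apply the inhibitor-efficiency definition: IE = (CR_blank − CR_inh)/CR_blank × 100
IE = (9.34 − 4.0) / 9.34 × 100
IE = 5.34 / 9.34 × 100 = 57.2 %

57.2 %


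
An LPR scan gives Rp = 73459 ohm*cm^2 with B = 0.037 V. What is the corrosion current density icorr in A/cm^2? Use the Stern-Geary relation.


Apply the Stern-Geary relation: icorr = B / Rp
icorr = 0.037 / 73459 = 5.037×10^-7 A/cm^2

5.037×10^-7 A/cm^2


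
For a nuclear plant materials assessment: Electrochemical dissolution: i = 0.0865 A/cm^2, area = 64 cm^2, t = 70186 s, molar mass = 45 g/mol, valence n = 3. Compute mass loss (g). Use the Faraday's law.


Apply Faraday's law: m = i*A*t*M / (n*F)
Total charge passed Q = i*A*t = 0.0865*64*70186 = 388549.696 C
m = Q*M/(n*F) = 388549.696*45/(3*96485) = 60.4057 g

60.4057 g


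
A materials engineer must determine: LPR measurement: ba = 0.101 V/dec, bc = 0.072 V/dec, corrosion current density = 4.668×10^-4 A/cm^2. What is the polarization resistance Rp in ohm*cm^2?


Apply the Stern-Geary equation: Rp = ba*bc / (2.303*icorr*(ba+bc))
ba*bc = 0.101*0.072 = 0.007272
ba+bc = 0.173; 2.303*icorr*(ba+bc) = 2.303*4.668×10^-4*0.173 = 1.8598199×10^-4
Rp = 0.007272 / 1.8598199×10^-4 = 39.1 ohm*cm^2

39.1 ohm*cm^2


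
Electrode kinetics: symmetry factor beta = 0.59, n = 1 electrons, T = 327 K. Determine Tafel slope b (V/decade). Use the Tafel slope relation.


Apply the Tafel slope relation: b = 2.303*R*T/(beta*n*F)
Numerator: 2.303 * 8.314 * 327 = 6261.12
Denominator: 0.59 * 1 * 96485 = 56926.15
b = 6261.12 / 56926.15 = 0.11 V/decade

0.11 V/decade


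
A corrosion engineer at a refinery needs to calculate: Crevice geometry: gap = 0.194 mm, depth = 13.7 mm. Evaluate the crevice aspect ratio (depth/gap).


Aspect ratio = depth / gap
Ratio = 13.7 / 0.194 = 70.6

70.6


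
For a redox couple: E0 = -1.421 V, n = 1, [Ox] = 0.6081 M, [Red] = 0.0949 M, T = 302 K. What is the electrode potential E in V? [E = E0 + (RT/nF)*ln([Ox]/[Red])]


Apply the Nernst equation: E = E0 + (RT/nF)*ln([Ox]/[Red])
Step 1: RT/nF = 8.314*302/(1*96485) = 0.02602299 V
Step 2: [Ox]/[Red] = 0.6081/0.0949 = 6.407798
Step 3: ln(6.407798) = 1.857516
Step 4: correction = 0.02602299 * 1.857516 = 0.0483 V
E = -1.421 + 0.0483 = -1.3727 V

-1.3727 V


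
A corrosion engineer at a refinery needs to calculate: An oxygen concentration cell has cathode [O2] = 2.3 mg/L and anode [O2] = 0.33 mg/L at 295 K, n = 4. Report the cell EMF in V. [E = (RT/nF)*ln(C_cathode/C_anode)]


Apply the Nernst concentration-cell relation: E = (RT/nF)*ln(C_cathode/C_anode)
RT/nF = 8.314*295/(4*96485) = 0.00635495 V
ln(2.3/0.33) = 1.94157
E = 0.00635495 * 1.94157 = 0.01234 V

0.01234 V


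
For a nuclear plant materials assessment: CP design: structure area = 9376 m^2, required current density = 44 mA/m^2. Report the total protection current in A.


I = area * current density, then convert mA → A (÷1000)
I = 9376 * 44 / 1000 = 412.54 A

412.54 A


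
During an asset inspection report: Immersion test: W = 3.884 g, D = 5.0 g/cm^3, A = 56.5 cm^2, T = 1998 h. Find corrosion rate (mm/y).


Apply the mm/y weight-loss relation: CR = 87600 * W / (D * A * T)
Numerator: 87600 * 3.884 = 340238.4
Denominator: 5.0 * 56.5 * 1998 = 564435.0
CR = 340238.4 / 564435.0 = 0.602795 mm/y

0.602795 mm/y


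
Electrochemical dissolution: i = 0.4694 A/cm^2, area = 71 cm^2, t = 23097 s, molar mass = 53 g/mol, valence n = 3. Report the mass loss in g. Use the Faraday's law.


Apply Faraday's law: m = i*A*t*M / (n*F)
Total charge passed Q = i*A*t = 0.4694*71*23097 = 769762.9578 C
m = Q*M/(n*F) = 769762.9578*53/(3*96485) = 140.946 g

140.946 g


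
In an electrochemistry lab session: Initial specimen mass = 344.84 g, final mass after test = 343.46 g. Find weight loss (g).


Weight loss = initial − final
WL = 344.84 − 343.46 = 1.38 g

1.38 g


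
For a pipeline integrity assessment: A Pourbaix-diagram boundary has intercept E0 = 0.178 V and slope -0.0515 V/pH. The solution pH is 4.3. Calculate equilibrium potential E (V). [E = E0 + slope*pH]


Apply the Pourbaix line equation: E = E0 + slope*pH
E = 0.178 + (-0.0515)*4.3 = 0.178 + (-0.22145) = -0.04345 V
Rounded to 4 decimal places: E = -0.0435 V

-0.0435 V


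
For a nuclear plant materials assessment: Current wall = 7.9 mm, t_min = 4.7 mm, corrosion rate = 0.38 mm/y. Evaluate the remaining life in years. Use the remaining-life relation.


Apply the remaining-life relation: RL = (t_current − t_min) / CR
RL = (7.9 − 4.7) / 0.38 = 3.2 / 0.38 = 8.4 years

8.4 years


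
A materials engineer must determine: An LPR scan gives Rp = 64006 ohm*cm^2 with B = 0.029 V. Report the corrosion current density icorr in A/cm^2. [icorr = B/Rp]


Apply the Stern-Geary relation: icorr = B / Rp
icorr = 0.029 / 64006 = 4.531×10^-7 A/cm^2

4.531×10^-7 A/cm^2


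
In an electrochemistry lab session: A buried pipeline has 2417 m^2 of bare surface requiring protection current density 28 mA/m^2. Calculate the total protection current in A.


I = area * current density, then convert mA → A (÷1000)
I = 2417 * 28 / 1000 = 67.68 A

67.68 A


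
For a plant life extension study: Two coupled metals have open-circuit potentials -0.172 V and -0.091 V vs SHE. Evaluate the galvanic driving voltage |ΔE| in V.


Driving voltage is the absolute potential difference.
|ΔE| = |-0.172 − (-0.091)| = 0.081 V

0.081 V


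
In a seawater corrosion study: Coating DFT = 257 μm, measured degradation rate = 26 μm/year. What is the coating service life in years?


Service life = thickness / degradation rate
Life = 257 / 26 = 9.9 years

9.9 years


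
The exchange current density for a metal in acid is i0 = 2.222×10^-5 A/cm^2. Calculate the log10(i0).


i0 = 2.222×10^-5 A/cm^2
log10(i0) = -4.653

-4.653


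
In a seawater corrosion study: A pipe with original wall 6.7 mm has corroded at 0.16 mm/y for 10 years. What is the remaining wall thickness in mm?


Remaining wall = original − CR × time
t = 6.7 − 0.16*10 = 6.7 − 1.6 = 5.1 mm

5.1 mm


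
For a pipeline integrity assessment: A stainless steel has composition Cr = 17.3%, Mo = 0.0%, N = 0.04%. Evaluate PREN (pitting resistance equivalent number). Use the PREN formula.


Apply the PREN formula: PREN = Cr + 3.3*Mo + 16*N
PREN = 17.3 + 3.3*0.0 + 16*0.04
PREN = 17.3 + 0.0 + 0.64 = 17.94

17.94


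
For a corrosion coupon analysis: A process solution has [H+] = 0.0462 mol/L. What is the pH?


pH = −log10[H+]
pH = −log10(0.0462) = 1.34

1.34


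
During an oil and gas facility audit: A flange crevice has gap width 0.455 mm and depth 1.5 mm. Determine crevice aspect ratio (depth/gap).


Aspect ratio = depth / gap
Ratio = 1.5 / 0.455 = 3.3

3.3


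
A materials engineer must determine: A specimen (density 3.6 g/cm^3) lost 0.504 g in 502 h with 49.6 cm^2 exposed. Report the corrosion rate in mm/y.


Apply the mm/y weight-loss relation: CR = 87600 * W / (D * A * T)
Numerator: 87600 * 0.504 = 44150.4
Denominator: 3.6 * 49.6 * 502 = 89637.12
CR = 44150.4 / 89637.12 = 0.492546 mm/y

0.492546 mm/y


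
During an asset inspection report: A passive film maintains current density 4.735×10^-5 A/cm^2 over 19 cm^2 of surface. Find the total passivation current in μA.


I = i_pass * A, then convert A → μA (×10^6)
I = 4.735×10^-5 * 19 * 10^6 = 899.65 μA

899.65 μA


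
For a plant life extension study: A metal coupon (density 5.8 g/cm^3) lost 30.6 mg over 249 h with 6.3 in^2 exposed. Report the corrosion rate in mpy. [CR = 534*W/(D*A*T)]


Apply the mpy weight-loss relation: CR = 534 * W / (D * A * T)
Numerator: 534 * 30.6 = 16340.4
Denominator: 5.8 * 6.3 * 249 = 9098.46
CR = 16340.4 / 9098.46 = 1.796 mpy

1.796 mpy


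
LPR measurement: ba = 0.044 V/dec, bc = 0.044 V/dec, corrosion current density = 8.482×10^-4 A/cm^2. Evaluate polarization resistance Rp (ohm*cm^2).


Apply the Stern-Geary equation: Rp = ba*bc / (2.303*icorr*(ba+bc))
ba*bc = 0.044*0.044 = 0.001936
ba+bc = 0.088; 2.303*icorr*(ba+bc) = 2.303*8.482×10^-4*0.088 = 1.718996×10^-4
Rp = 0.001936 / 1.718996×10^-4 = 11.26 ohm*cm^2

11.26 ohm*cm^2


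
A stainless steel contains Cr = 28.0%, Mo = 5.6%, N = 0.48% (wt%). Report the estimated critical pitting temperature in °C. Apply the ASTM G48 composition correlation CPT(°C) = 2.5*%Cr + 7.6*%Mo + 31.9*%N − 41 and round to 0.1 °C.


Apply the ASTM G48 empirical CPT estimate: CPT(°C) = 2.5*%Cr + 7.6*%Mo + 31.9*%N − 41
2.5*28.0 = 70; 7.6*5.6 = 42.56; 31.9*0.48 = 15.312
CPT = 70 + 42.56 + 15.312 − 41 = 86.872 °C
Rounded to 0.1 °C: CPT ≈ 86.9 °C

86.9 °C


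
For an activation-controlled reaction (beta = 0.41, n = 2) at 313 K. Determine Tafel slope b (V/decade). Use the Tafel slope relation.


Apply the Tafel slope relation: b = 2.303*R*T/(beta*n*F)
Numerator: 2.303 * 8.314 * 313 = 5993.06
Denominator: 0.41 * 2 * 96485 = 79117.7
b = 5993.06 / 79117.7 = 0.0757 V/decade

0.0757 V/decade


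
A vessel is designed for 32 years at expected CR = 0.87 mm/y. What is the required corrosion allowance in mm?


Corrosion allowance = CR × design life
CA = 0.87 * 32 = 27.84 mm

27.84 mm


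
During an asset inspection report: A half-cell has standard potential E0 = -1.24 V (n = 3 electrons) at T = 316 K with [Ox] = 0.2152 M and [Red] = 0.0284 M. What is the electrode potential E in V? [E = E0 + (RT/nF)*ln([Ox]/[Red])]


Apply the Nernst equation: E = E0 + (RT/nF)*ln([Ox]/[Red])
Step 1: RT/nF = 8.314*316/(3*96485) = 0.00907645 V
Step 2: [Ox]/[Red] = 0.2152/0.0284 = 7.577465
Step 3: ln(7.577465) = 2.025179
Step 4: correction = 0.00907645 * 2.025179 = 0.0184 V
E = -1.24 + 0.0184 = -1.2216 V

-1.2216 V


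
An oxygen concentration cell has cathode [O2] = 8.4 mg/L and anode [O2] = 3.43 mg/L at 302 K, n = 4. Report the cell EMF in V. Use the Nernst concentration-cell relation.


Apply the Nernst concentration-cell relation: E = (RT/nF)*ln(C_cathode/C_anode)
RT/nF = 8.314*302/(4*96485) = 0.00650575 V
ln(8.4/3.43) = 0.89567
E = 0.00650575 * 0.89567 = 0.00583 V

0.00583 V


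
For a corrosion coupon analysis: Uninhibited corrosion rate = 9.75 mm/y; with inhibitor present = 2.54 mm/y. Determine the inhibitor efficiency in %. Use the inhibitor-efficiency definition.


Apply the inhibitor-efficiency definition: IE = (CR_blank − CR_inh)/CR_blank × 100
IE = (9.75 − 2.54) / 9.75 × 100
IE = 7.21 / 9.75 × 100 = 73.9 %

73.9 %


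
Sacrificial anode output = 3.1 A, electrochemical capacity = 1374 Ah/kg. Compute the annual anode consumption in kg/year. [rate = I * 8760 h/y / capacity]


Annual consumption = current * hours per year / capacity
Rate = 3.1 * 8760 / 1374 = 19.8 kg/year

19.8 kg/year


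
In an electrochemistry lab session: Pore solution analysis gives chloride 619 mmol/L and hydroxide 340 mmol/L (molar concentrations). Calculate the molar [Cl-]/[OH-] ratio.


Threshold parameter = [Cl-] / [OH-] (molar basis; both in mmol/L, so units cancel)
Ratio = 619 / 340 = 1.82

1.82


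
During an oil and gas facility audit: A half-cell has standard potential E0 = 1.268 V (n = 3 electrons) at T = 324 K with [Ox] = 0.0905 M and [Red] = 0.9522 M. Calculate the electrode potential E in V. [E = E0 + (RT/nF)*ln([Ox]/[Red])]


Apply the Nernst equation: E = E0 + (RT/nF)*ln([Ox]/[Red])
Step 1: RT/nF = 8.314*324/(3*96485) = 0.00930623 V
Step 2: [Ox]/[Red] = 0.0905/0.9522 = 0.095043
Step 3: ln(0.095043) = -2.353426
Step 4: correction = 0.00930623 * -2.353426 = -0.0219 V
E = 1.268 + -0.0219 = 1.2461 V

1.2461 V


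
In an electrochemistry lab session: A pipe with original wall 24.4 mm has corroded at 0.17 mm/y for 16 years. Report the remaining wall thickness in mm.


Remaining wall = original − CR × time
t = 24.4 − 0.17*16 = 24.4 − 2.72 = 21.68 mm

21.68 mm


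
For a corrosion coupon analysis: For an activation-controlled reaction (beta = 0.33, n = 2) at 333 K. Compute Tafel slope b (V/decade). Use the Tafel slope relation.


Apply the Tafel slope relation: b = 2.303*R*T/(beta*n*F)
Numerator: 2.303 * 8.314 * 333 = 6376.0
Denominator: 0.33 * 2 * 96485 = 63680.1
b = 6376.0 / 63680.1 = 0.1 V/decade

0.1 V/decade


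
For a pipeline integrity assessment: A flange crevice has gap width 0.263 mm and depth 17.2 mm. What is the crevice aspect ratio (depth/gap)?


Aspect ratio = depth / gap
Ratio = 17.2 / 0.263 = 65.4

65.4


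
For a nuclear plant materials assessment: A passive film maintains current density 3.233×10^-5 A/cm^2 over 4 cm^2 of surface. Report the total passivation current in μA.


I = i_pass * A, then convert A → μA (×10^6)
I = 3.233×10^-5 * 4 * 10^6 = 129.32 μA

129.32 μA


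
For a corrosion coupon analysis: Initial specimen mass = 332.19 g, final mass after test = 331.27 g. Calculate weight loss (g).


Weight loss = initial − final
WL = 332.19 − 331.27 = 0.92 g

0.92 g


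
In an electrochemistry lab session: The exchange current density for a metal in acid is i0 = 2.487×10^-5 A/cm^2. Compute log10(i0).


i0 = 2.487×10^-5 A/cm^2
log10(i0) = -4.604

-4.604


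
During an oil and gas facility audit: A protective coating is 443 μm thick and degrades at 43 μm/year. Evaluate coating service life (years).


Service life = thickness / degradation rate
Life = 443 / 43 = 10.3 years

10.3 years


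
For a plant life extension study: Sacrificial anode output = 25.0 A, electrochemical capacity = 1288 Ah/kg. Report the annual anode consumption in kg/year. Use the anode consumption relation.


Annual consumption = current * hours per year / capacity
Rate = 25.0 * 8760 / 1288 = 170.0 kg/year

170.0 kg/year


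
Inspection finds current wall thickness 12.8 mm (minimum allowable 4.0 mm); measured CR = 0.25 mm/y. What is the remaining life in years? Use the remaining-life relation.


Apply the remaining-life relation: RL = (t_current − t_min) / CR
RL = (12.8 − 4.0) / 0.25 = 8.8 / 0.25 = 35.2 years

35.2 years


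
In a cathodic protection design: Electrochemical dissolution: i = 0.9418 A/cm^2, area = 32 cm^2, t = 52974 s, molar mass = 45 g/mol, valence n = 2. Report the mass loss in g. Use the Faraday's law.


Apply Faraday's law: m = i*A*t*M / (n*F)
Total charge passed Q = i*A*t = 0.9418*32*52974 = 1596509.2224 C
m = Q*M/(n*F) = 1596509.2224*45/(2*96485) = 372.301 g

372.301 g


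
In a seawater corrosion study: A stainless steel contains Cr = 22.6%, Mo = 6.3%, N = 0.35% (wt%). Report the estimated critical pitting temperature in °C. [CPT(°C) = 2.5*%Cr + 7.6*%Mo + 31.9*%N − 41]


Apply the ASTM G48 empirical CPT estimate: CPT(°C) = 2.5*%Cr + 7.6*%Mo + 31.9*%N − 41
2.5*22.6 = 56.5; 7.6*6.3 = 47.88; 31.9*0.35 = 11.165
CPT = 56.5 + 47.88 + 11.165 − 41 = 74.545 °C
Rounded to 0.1 °C: CPT ≈ 74.5 °C

74.5 °C


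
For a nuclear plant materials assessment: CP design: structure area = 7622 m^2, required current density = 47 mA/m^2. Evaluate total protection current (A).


I = area * current density, then convert mA → A (÷1000)
I = 7622 * 47 / 1000 = 358.23 A

358.23 A


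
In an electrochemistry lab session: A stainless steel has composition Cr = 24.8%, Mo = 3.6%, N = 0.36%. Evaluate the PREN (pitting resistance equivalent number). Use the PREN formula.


Apply the PREN formula: PREN = Cr + 3.3*Mo + 16*N
PREN = 24.8 + 3.3*3.6 + 16*0.36
PREN = 24.8 + 11.88 + 5.76 = 42.44

42.44


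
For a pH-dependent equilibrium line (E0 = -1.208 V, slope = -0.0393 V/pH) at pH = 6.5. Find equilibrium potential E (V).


Apply the Pourbaix line equation: E = E0 + slope*pH
E = -1.208 + (-0.0393)*6.5 = -1.208 + (-0.25545) = -1.46345 V
Rounded to 3 decimal places: E = -1.463 V

-1.463 V


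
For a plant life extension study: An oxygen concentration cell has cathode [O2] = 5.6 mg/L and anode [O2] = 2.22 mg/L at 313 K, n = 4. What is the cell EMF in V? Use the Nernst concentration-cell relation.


Apply the Nernst concentration-cell relation: E = (RT/nF)*ln(C_cathode/C_anode)
RT/nF = 8.314*313/(4*96485) = 0.00674271 V
ln(5.6/2.22) = 0.92526
E = 0.00674271 * 0.92526 = 0.00624 V

0.00624 V


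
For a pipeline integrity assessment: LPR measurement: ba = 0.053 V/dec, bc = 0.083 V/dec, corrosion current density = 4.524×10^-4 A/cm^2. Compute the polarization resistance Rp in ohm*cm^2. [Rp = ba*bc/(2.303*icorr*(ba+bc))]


Apply the Stern-Geary equation: Rp = ba*bc / (2.303*icorr*(ba+bc))
ba*bc = 0.053*0.083 = 0.004399
ba+bc = 0.136; 2.303*icorr*(ba+bc) = 2.303*4.524×10^-4*0.136 = 1.416953×10^-4
Rp = 0.004399 / 1.416953×10^-4 = 31.0 ohm*cm^2

31.0 ohm*cm^2


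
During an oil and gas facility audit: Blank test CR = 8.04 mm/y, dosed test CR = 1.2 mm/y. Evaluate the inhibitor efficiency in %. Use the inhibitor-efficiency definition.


Apply the inhibitor-efficiency definition: IE = (CR_blank − CR_inh)/CR_blank × 100
IE = (8.04 − 1.2) / 8.04 × 100
IE = 6.84 / 8.04 × 100 = 85.1 %

85.1 %


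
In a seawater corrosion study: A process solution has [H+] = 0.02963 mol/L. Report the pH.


pH = −log10[H+]
pH = −log10(0.02963) = 1.53

1.53


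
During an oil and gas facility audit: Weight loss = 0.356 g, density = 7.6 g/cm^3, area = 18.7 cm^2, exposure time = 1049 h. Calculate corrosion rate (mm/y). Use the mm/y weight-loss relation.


Apply the mm/y weight-loss relation: CR = 87600 * W / (D * A * T)
Numerator: 87600 * 0.356 = 31185.6
Denominator: 7.6 * 18.7 * 1049 = 149083.88
CR = 31185.6 / 149083.88 = 0.2092 mm/y

0.2092 mm/y


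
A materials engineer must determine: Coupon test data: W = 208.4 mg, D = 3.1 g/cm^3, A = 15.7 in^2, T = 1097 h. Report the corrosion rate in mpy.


Apply the mpy weight-loss relation: CR = 534 * W / (D * A * T)
Numerator: 534 * 208.4 = 111285.6
Denominator: 3.1 * 15.7 * 1097 = 53390.99
CR = 111285.6 / 53390.99 = 2.08435 mpy

2.08435 mpy


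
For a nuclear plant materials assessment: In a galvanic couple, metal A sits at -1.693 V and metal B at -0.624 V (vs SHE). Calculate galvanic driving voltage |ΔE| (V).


Driving voltage is the absolute potential difference.
|ΔE| = |-1.693 − (-0.624)| = 1.069 V

1.069 V


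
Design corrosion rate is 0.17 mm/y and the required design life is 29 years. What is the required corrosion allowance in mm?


Corrosion allowance = CR × design life
CA = 0.17 * 29 = 4.93 mm

4.93 mm


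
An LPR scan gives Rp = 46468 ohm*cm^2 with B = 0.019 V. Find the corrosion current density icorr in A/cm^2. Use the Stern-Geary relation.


Apply the Stern-Geary relation: icorr = B / Rp
icorr = 0.019 / 46468 = 4.089×10^-7 A/cm^2

4.089×10^-7 A/cm^2


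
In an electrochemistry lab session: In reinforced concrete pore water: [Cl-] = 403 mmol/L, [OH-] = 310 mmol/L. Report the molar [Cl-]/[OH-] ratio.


Threshold parameter = [Cl-] / [OH-] (molar basis; both in mmol/L, so units cancel)
Ratio = 403 / 310 = 1.3

1.3


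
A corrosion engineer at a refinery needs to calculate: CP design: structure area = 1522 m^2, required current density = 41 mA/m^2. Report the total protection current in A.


I = area * current density, then convert mA → A (÷1000)
I = 1522 * 41 / 1000 = 62.4 A

62.4 A


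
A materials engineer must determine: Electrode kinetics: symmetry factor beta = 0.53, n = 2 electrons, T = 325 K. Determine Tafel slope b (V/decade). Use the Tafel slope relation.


Apply the Tafel slope relation: b = 2.303*R*T/(beta*n*F)
Numerator: 2.303 * 8.314 * 325 = 6222.82
Denominator: 0.53 * 2 * 96485 = 102274.1
b = 6222.82 / 102274.1 = 0.0608 V/decade

0.0608 V/decade


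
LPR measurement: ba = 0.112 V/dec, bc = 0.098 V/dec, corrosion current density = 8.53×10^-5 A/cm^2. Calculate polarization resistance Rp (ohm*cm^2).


Apply the Stern-Geary equation: Rp = ba*bc / (2.303*icorr*(ba+bc))
ba*bc = 0.112*0.098 = 0.010976
ba+bc = 0.21; 2.303*icorr*(ba+bc) = 2.303*8.53×10^-5*0.21 = 4.1253639×10^-5
Rp = 0.010976 / 4.1253639×10^-5 = 266.06 ohm*cm^2

266.06 ohm*cm^2


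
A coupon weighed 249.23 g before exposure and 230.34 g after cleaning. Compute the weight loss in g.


Weight loss = initial − final
WL = 249.23 − 230.34 = 18.89 g

18.89 g


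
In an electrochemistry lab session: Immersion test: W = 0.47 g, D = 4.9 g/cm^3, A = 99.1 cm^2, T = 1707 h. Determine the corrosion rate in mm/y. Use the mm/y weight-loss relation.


Apply the mm/y weight-loss relation: CR = 87600 * W / (D * A * T)
Numerator: 87600 * 0.47 = 41172.0
Denominator: 4.9 * 99.1 * 1707 = 828902.13
CR = 41172.0 / 828902.13 = 0.049671 mm/y

0.049671 mm/y


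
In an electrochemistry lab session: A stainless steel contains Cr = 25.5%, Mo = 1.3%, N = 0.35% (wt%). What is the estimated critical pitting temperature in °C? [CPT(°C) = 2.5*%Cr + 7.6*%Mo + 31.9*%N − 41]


Apply the ASTM G48 empirical CPT estimate: CPT(°C) = 2.5*%Cr + 7.6*%Mo + 31.9*%N − 41
2.5*25.5 = 63.75; 7.6*1.3 = 9.88; 31.9*0.35 = 11.165
CPT = 63.75 + 9.88 + 11.165 − 41 = 43.795 °C
Rounded to 0.1 °C: CPT ≈ 43.8 °C

43.8 °C


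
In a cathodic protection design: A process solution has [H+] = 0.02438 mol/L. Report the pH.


pH = −log10[H+]
pH = −log10(0.02438) = 1.61

1.61


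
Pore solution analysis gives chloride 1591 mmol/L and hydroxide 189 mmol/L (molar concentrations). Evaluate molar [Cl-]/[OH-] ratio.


Threshold parameter = [Cl-] / [OH-] (molar basis; both in mmol/L, so units cancel)
Ratio = 1591 / 189 = 8.42

8.42


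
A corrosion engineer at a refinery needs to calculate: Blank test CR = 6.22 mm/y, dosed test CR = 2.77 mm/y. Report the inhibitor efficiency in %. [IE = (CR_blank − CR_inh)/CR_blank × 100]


Apply the inhibitor-efficiency definition: IE = (CR_blank − CR_inh)/CR_blank × 100
IE = (6.22 − 2.77) / 6.22 × 100
IE = 3.45 / 6.22 × 100 = 55.5 %

55.5 %


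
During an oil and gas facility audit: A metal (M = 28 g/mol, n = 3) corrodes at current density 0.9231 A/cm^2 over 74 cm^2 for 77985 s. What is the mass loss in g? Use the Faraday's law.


Apply Faraday's law: m = i*A*t*M / (n*F)
Total charge passed Q = i*A*t = 0.9231*74*77985 = 5327108.559 C
m = Q*M/(n*F) = 5327108.559*28/(3*96485) = 515.3099 g

515.3099 g


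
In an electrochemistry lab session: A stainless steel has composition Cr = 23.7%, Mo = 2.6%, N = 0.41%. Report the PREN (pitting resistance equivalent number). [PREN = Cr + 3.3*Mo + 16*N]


Apply the PREN formula: PREN = Cr + 3.3*Mo + 16*N
PREN = 23.7 + 3.3*2.6 + 16*0.41
PREN = 23.7 + 8.58 + 6.56 = 38.84

38.84


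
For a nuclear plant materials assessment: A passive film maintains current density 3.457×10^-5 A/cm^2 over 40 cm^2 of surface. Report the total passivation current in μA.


I = i_pass * A, then convert A → μA (×10^6)
I = 3.457×10^-5 * 40 * 10^6 = 1382.8 μA

1382.8 μA


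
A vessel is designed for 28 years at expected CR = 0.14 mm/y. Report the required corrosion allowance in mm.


Corrosion allowance = CR × design life
CA = 0.14 * 28 = 3.92 mm

3.92 mm


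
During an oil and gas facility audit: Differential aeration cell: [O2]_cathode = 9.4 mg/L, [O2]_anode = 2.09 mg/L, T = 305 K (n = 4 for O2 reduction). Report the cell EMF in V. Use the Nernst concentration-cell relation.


Apply the Nernst concentration-cell relation: E = (RT/nF)*ln(C_cathode/C_anode)
RT/nF = 8.314*305/(4*96485) = 0.00657037 V
ln(9.4/2.09) = 1.50355
E = 0.00657037 * 1.50355 = 0.00988 V

0.00988 V


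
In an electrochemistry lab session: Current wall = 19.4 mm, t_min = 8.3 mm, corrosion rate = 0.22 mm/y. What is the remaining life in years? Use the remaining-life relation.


Apply the remaining-life relation: RL = (t_current − t_min) / CR
RL = (19.4 − 8.3) / 0.22 = 11.1 / 0.22 = 50.5 years

50.5 years


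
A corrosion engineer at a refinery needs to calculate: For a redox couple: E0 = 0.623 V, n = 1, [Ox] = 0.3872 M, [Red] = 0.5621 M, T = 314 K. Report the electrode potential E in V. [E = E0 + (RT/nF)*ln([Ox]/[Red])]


Apply the Nernst equation: E = E0 + (RT/nF)*ln([Ox]/[Red])
Step 1: RT/nF = 8.314*314/(1*96485) = 0.02705701 V
Step 2: [Ox]/[Red] = 0.3872/0.5621 = 0.688845
Step 3: ln(0.688845) = -0.372739
Step 4: correction = 0.02705701 * -0.372739 = -0.0101 V
E = 0.623 + -0.0101 = 0.6129 V

0.6129 V


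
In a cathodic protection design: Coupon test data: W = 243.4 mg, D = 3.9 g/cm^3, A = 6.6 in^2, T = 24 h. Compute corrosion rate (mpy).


Apply the mpy weight-loss relation: CR = 534 * W / (D * A * T)
Numerator: 534 * 243.4 = 129975.6
Denominator: 3.9 * 6.6 * 24 = 617.76
CR = 129975.6 / 617.76 = 210.3982 mpy

210.3982 mpy


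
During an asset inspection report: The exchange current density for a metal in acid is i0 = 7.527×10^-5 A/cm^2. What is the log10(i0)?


i0 = 7.527×10^-5 A/cm^2
log10(i0) = -4.123

-4.123


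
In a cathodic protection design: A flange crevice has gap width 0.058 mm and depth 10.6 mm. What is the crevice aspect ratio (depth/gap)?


Aspect ratio = depth / gap
Ratio = 10.6 / 0.058 = 182.8

182.8


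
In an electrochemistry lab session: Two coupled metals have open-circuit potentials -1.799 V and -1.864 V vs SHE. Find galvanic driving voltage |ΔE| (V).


Driving voltage is the absolute potential difference.
|ΔE| = |-1.799 − (-1.864)| = 0.065 V

0.065 V


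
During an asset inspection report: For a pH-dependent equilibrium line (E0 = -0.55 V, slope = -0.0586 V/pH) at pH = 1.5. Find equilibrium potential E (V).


Apply the Pourbaix line equation: E = E0 + slope*pH
E = -0.55 + (-0.0586)*1.5 = -0.55 + (-0.0879) = -0.6379 V
Rounded to 4 decimal places: E = -0.6379 V

-0.6379 V


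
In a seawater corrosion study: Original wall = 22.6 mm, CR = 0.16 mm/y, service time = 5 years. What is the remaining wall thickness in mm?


Remaining wall = original − CR × time
t = 22.6 − 0.16*5 = 22.6 − 0.8 = 21.8 mm

21.8 mm


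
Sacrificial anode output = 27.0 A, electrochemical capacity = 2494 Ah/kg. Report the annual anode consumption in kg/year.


Annual consumption = current * hours per year / capacity
Rate = 27.0 * 8760 / 2494 = 94.8 kg/year

94.8 kg/year


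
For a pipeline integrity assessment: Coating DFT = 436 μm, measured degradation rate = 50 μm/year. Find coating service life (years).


Service life = thickness / degradation rate
Life = 436 / 50 = 8.7 years

8.7 years


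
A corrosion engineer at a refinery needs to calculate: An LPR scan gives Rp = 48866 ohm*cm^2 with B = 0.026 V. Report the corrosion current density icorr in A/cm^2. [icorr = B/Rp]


Apply the Stern-Geary relation: icorr = B / Rp
icorr = 0.026 / 48866 = 5.321×10^-7 A/cm^2

5.321×10^-7 A/cm^2


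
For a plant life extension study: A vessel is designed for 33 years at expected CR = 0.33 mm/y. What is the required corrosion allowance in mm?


Corrosion allowance = CR × design life
CA = 0.33 * 33 = 10.89 mm

10.89 mm


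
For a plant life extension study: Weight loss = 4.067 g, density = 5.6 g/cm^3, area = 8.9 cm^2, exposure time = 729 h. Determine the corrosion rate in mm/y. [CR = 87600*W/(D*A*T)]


Apply the mm/y weight-loss relation: CR = 87600 * W / (D * A * T)
Numerator: 87600 * 4.067 = 356269.2
Denominator: 5.6 * 8.9 * 729 = 36333.36
CR = 356269.2 / 36333.36 = 9.8056 mm/y

9.8056 mm/y


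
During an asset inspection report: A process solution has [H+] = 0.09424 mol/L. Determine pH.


pH = −log10[H+]
pH = −log10(0.09424) = 1.03

1.03


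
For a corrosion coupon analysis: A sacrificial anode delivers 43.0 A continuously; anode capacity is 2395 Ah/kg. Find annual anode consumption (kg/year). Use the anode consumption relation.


Annual consumption = current * hours per year / capacity
Rate = 43.0 * 8760 / 2395 = 157.3 kg/year

157.3 kg/year


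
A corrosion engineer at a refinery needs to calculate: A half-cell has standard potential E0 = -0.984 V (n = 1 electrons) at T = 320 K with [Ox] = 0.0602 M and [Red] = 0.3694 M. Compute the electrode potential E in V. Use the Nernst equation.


Apply the Nernst equation: E = E0 + (RT/nF)*ln([Ox]/[Red])
Step 1: RT/nF = 8.314*320/(1*96485) = 0.02757403 V
Step 2: [Ox]/[Red] = 0.0602/0.3694 = 0.162967
Step 3: ln(0.162967) = -1.814208
Step 4: correction = 0.02757403 * -1.814208 = -0.05 V
E = -0.984 + -0.05 = -1.034 V

-1.034 V
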